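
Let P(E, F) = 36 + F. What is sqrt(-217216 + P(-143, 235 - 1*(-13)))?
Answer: 2*I*sqrt(54233) ≈ 465.76*I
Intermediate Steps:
sqrt(-217216 + P(-143, 235 - 1*(-13))) = sqrt(-217216 + (36 + (235 - 1*(-13)))) = sqrt(-217216 + (36 + (235 + 13))) = sqrt(-217216 + (36 + 248)) = sqrt(-217216 + 284) = sqrt(-216932) = 2*I*sqrt(54233)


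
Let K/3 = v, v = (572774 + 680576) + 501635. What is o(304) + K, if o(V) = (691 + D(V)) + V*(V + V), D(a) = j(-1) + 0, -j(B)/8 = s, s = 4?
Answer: 5450446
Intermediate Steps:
v = 1754985 (v = 1253350 + 501635 = 1754985)
K = 5264955 (K = 3*1754985 = 5264955)
j(B) = -32 (j(B) = -8*4 = -32)
D(a) = -32 (D(a) = -32 + 0 = -32)
o(V) = 659 + 2*V² (o(V) = (691 - 32) + V*(V + V) = 659 + V*(2*V) = 659 + 2*V²)
o(304) + K = (659 + 2*304²) + 5264955 = (659 + 2*92416) + 5264955 = (659 + 184832) + 5264955 = 185491 + 5264955 = 5450446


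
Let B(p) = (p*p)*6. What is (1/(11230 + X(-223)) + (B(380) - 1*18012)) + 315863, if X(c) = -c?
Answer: 13334166704/11453 ≈ 1.1643e+6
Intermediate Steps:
B(p) = 6*p² (B(p) = p²*6 = 6*p²)
(1/(11230 + X(-223)) + (B(380) - 1*18012)) + 315863 = (1/(11230 - 1*(-223)) + (6*380² - 1*18012)) + 315863 = (1/(11230 + 223) + (6*144400 - 18012)) + 315863 = (1/11453 + (866400 - 18012)) + 315863 = (1/11453 + 848388) + 315863 = 9716587765/11453 + 315863 = 13334166704/11453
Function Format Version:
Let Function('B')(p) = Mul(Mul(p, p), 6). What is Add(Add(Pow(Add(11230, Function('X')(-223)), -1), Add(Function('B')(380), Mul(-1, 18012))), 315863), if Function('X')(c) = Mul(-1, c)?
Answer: Rational(13334166704, 11453) ≈ 1.1643e+6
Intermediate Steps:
Function('B')(p) = Mul(6, Pow(p, 2)) (Function('B')(p) = Mul(Pow(p, 2), 6) = Mul(6, Pow(p, 2)))
Add(Add(Pow(Add(11230, Function('X')(-223)), -1), Add(Function('B')(380), Mul(-1, 18012))), 315863) = Add(Add(Pow(Add(11230, Mul(-1, -223)), -1), Add(Mul(6, Pow(380, 2)), Mul(-1, 18012))), 315863) = Add(Add(Pow(Add(11230, 223), -1), Add(Mul(6, 144400), -18012)), 315863) = Add(Add(Pow(11453, -1), Add(866400, -18012)), 315863) = Add(Add(Rational(1, 11453), 848388), 315863) = Add(Rational(9716587765, 11453), 315863) = Rational(13334166704, 11453)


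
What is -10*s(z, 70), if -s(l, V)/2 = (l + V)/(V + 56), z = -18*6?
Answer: -380/63 ≈ -6.0317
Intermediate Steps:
z = -108
s(l, V) = -2*(V + l)/(56 + V) (s(l, V) = -2*(l + V)/(V + 56) = -2*(V + l)/(56 + V))
-10*s(z, 70) = -20*(-1*70 - 1*(-108))/(56 + 70) = -20*(-70 + 108)/126 = -20*38/126 = -10*38/63 = -380/63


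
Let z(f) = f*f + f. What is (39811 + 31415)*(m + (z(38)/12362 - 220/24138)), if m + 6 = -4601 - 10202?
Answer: -2914253365887716/2762907 ≈ -1.0548e+9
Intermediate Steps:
z(f) = f + f² (z(f) = f² + f = f + f²)
m = -14809 (m = -6 + (-4601 - 10202) = -6 - 14803 = -14809)
(39811 + 31415)*(m + (z(38)/12362 - 220/24138)) = (39811 + 31415)*(-14809 + ((38*(1 + 38))/12362 - 220/24138)) = 71226*(-14809 + ((38*39)*(1/12362) - 220*1/24138)) = 71226*(-14809 + (1482*(1/12362) - 110/12069)) = 71226*(-14809 + (741/6181 - 110/12069)) = 71226*(-14809 + 8263219/74598489) = 71226*(-1104720760382/74598489) = -2914253365887716/2762907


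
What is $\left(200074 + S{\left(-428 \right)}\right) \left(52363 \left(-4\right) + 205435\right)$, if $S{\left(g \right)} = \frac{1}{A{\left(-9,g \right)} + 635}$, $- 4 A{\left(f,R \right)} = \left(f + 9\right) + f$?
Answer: $- \frac{2048624326710}{2549} \approx -8.037 \cdot 10^{8}$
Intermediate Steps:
$A{\left(f,R \right)} = - \frac{9}{4} - \frac{f}{2}$ ($A{\left(f,R \right)} = - \frac{\left(f + 9\right) + f}{4} = - \frac{\left(9 + f\right) + f}{4} = - \frac{9 + 2 f}{4} = - \frac{9}{4} - \frac{f}{2}$)
$S{\left(g \right)} = \frac{4}{2549}$ ($S{\left(g \right)} = \frac{1}{\left(- \frac{9}{4} - - \frac{9}{2}\right) + 635} = \frac{1}{\left(- \frac{9}{4} + \frac{9}{2}\right) + 635} = \frac{1}{\frac{9}{4} + 635} = \frac{1}{\frac{2549}{4}} = \frac{4}{2549}$)
$\left(200074 + S{\left(-428 \right)}\right) \left(52363 \left(-4\right) + 205435\right) = \left(200074 + \frac{4}{2549}\right) \left(52363 \left(-4\right) + 205435\right) = \frac{509988630 \left(-209452 + 205435\right)}{2549} = \frac{509988630}{2549} \left(-4017\right) = - \frac{2048624326710}{2549}$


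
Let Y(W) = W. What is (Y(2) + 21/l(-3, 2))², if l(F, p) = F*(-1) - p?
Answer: 529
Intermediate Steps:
l(F, p) = -F - p
(Y(2) + 21/l(-3, 2))² = (2 + 21/(-1*(-3) - 1*2))² = (2 + 21/(3 - 2))² = (2 + 21/1)² = (2 + 21*1)² = (2 + 21)² = 23² = 529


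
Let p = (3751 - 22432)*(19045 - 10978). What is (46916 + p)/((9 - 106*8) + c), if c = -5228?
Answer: 150652711/6067 ≈ 24832.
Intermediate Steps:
p = -150699627 (p = -18681*8067 = -150699627)
(46916 + p)/((9 - 106*8) + c) = (46916 - 150699627)/((9 - 106*8) - 5228) = -150652711/((9 - 848) - 5228) = -150652711/(-839 - 5228) = -150652711/(-6067) = -150652711*(-1/6067) = 150652711/6067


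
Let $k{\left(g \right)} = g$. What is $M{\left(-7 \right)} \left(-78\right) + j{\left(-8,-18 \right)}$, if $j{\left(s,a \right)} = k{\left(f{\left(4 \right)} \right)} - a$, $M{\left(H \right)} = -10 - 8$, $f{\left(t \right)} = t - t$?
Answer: $1422$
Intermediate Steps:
$f{\left(t \right)} = 0$
$M{\left(H \right)} = -18$ ($M{\left(H \right)} = -10 - 8 = -18$)
$j{\left(s,a \right)} = - a$ ($j{\left(s,a \right)} = 0 - a = - a$)
$M{\left(-7 \right)} \left(-78\right) + j{\left(-8,-18 \right)} = \left(-18\right) \left(-78\right) - -18 = 1404 + 18 = 1422$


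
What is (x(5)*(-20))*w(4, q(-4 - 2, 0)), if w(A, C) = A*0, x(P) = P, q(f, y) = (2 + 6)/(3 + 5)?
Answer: 0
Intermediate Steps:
q(f, y) = 1 (q(f, y) = 8/8 = 8*(⅛) = 1)
w(A, C) = 0
(x(5)*(-20))*w(4, q(-4 - 2, 0)) = (5*(-20))*0 = -100*0 = 0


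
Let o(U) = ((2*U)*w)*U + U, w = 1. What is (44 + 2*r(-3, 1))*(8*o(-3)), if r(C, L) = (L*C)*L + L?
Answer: 4800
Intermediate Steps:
r(C, L) = L + C*L² (r(C, L) = (C*L)*L + L = C*L² + L = L + C*L²)
o(U) = U + 2*U² (o(U) = ((2*U)*1)*U + U = (2*U)*U + U = 2*U² + U = U + 2*U²)
(44 + 2*r(-3, 1))*(8*o(-3)) = (44 + 2*(1*(1 - 3*1)))*(8*(-3*(1 + 2*(-3)))) = (44 + 2*(1*(1 - 3)))*(8*(-3*(1 - 6))) = (44 + 2*(1*(-2)))*(8*(-3*(-5))) = (44 + 2*(-2))*(8*15) = (44 - 4)*120 = 40*120 = 4800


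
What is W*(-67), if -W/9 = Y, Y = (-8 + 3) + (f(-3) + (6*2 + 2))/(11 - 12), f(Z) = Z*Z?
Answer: -16884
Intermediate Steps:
f(Z) = Z**2
Y = -28 (Y = (-8 + 3) + ((-3)**2 + (6*2 + 2))/(11 - 12) = -5 + (9 + (12 + 2))/(-1) = -5 + (9 + 14)*(-1) = -5 + 23*(-1) = -5 - 23 = -28)
W = 252 (W = -9*(-28) = 252)
W*(-67) = 252*(-67) = -16884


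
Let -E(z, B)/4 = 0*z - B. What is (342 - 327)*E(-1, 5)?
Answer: 300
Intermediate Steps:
E(z, B) = 4*B (E(z, B) = -4*(0*z - B) = -4*(0 - B) = -(-4)*B = 4*B)
(342 - 327)*E(-1, 5) = (342 - 327)*(4*5) = 15*20 = 300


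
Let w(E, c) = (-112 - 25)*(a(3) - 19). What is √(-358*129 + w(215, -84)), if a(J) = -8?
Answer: 119*I*√3 ≈ 206.11*I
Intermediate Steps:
w(E, c) = 3699 (w(E, c) = (-112 - 25)*(-8 - 19) = -137*(-27) = 3699)
√(-358*129 + w(215, -84)) = √(-358*129 + 3699) = √(-46182 + 3699) = √(-42483) = 119*I*√3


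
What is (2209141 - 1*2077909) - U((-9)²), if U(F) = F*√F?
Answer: 130503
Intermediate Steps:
U(F) = F^(3/2)
(2209141 - 1*2077909) - U((-9)²) = (2209141 - 1*2077909) - ((-9)²)^(3/2) = (2209141 - 2077909) - 81^(3/2) = 131232 - 1*729 = 131232 - 729 = 130503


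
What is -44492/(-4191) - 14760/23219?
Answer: 971200588/97310829 ≈ 9.9804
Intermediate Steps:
-44492/(-4191) - 14760/23219 = -44492*(-1/4191) - 14760*1/23219 = 44492/4191 - 14760/23219 = 971200588/97310829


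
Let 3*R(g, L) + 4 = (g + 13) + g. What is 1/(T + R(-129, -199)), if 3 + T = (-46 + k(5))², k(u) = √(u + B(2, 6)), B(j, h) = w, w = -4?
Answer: 1/1939 ≈ 0.00051573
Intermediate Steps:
B(j, h) = -4
R(g, L) = 3 + 2*g/3 (R(g, L) = -4/3 + ((g + 13) + g)/3 = -4/3 + ((13 + g) + g)/3 = -4/3 + (13 + 2*g)/3 = -4/3 + (13/3 + 2*g/3) = 3 + 2*g/3)
k(u) = √(-4 + u) (k(u) = √(u - 4) = √(-4 + u))
T = 2022 (T = -3 + (-46 + √(-4 + 5))² = -3 + (-46 + √1)² = -3 + (-46 + 1)² = -3 + (-45)² = -3 + 2025 = 2022)
1/(T + R(-129, -199)) = 1/(2022 + (3 + (⅔)*(-129))) = 1/(2022 + (3 - 86)) = 1/(2022 - 83) = 1/1939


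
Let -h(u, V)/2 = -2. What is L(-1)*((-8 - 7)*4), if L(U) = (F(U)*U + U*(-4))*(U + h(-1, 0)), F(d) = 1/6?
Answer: -690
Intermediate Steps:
h(u, V) = 4 (h(u, V) = -2*(-2) = 4)
F(d) = 1/6 (F(d) = 1*(1/6) = 1/6)
L(U) = -23*U*(4 + U)/6 (L(U) = (U/6 + U*(-4))*(U + 4) = (U/6 - 4*U)*(4 + U) = (-23*U/6)*(4 + U) = -23*U*(4 + U)/6)
L(-1)*((-8 - 7)*4) = (-23/6*(-1)*(4 - 1))*((-8 - 7)*4) = (-23/6*(-1)*3)*(-15*4) = (23/2)*(-60) = -690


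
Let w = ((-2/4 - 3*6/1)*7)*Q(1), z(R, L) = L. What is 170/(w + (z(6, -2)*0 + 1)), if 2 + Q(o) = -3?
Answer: 340/1297 ≈ 0.26214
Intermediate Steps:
Q(o) = -5 (Q(o) = -2 - 3 = -5)
w = 1295/2 (w = ((-2/4 - 3*6/1)*7)*(-5) = ((-2*¼ - 18*1)*7)*(-5) = ((-½ - 18)*7)*(-5) = -37/2*7*(-5) = -259/2*(-5) = 1295/2 ≈ 647.50)
170/(w + (z(6, -2)*0 + 1)) = 170/(1295/2 + (-2*0 + 1)) = 170/(1295/2 + (0 + 1)) = 170/(1295/2 + 1) = 170/(1297/2) = (2/1297)*170 = 340/1297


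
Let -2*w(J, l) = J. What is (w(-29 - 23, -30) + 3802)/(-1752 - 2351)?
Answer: -348/373 ≈ -0.93298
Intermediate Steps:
w(J, l) = -J/2
(w(-29 - 23, -30) + 3802)/(-1752 - 2351) = (-(-29 - 23)/2 + 3802)/(-1752 - 2351) = (-1/2*(-52) + 3802)/(-4103) = (26 + 3802)*(-1/4103) = 3828*(-1/4103) = -348/373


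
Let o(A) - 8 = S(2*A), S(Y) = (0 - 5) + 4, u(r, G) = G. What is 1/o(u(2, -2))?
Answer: 1/7 ≈ 0.14286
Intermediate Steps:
S(Y) = -1 (S(Y) = -5 + 4 = -1)
o(A) = 7 (o(A) = 8 - 1 = 7)
1/o(u(2, -2)) = 1/7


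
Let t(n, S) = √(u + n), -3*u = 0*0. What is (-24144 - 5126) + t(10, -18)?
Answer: -29270 + √10 ≈ -29267.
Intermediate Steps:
u = 0 (u = -0*0 = -⅓*0 = 0)
t(n, S) = √n (t(n, S) = √(0 + n) = √n)
(-24144 - 5126) + t(10, -18) = (-24144 - 5126) + √10 = -29270 + √10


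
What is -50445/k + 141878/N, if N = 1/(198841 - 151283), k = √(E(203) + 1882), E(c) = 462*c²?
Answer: 6747433924 - 10089*√4760110/1904044 ≈ 6.7474e+9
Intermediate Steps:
k = 2*√4760110 (k = √(462*203² + 1882) = √(462*41209 + 1882) = √(19038558 + 1882) = √19040440 = 2*√4760110 ≈ 4363.5)
N = 1/47558 ≈ 2.1027e-5
-50445/k + 141878/N = -50445*√4760110/9520220 + 141878/(1/47558) = -10089*√4760110/1904044 + 141878*47558 = -10089*√4760110/1904044 + 6747433924 = 6747433924 - 10089*√4760110/1904044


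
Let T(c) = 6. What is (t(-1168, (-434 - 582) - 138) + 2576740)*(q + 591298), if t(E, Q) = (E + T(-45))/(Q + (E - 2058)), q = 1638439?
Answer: 12582542308539397/2190 ≈ 5.7454e+12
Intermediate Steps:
t(E, Q) = (6 + E)/(-2058 + E + Q) (t(E, Q) = (E + 6)/(Q + (E - 2058)) = (6 + E)/(Q + (-2058 + E)) = (6 + E)/(-2058 + E + Q))
(t(-1168, (-434 - 582) - 138) + 2576740)*(q + 591298) = ((6 - 1168)/(-2058 - 1168 + ((-434 - 582) - 138)) + 2576740)*(1638439 + 591298) = (-1162/(-2058 - 1168 + (-1016 - 138)) + 2576740)*2229737 = (-1162/(-2058 - 1168 - 1154) + 2576740)*2229737 = (-1162/(-4380) + 2576740)*2229737 = (-1/4380*(-1162) + 2576740)*2229737 = (581/2190 + 2576740)*2229737 = (5643061181/2190)*2229737 = 12582542308539397/2190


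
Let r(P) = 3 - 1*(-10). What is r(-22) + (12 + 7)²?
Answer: 374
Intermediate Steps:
r(P) = 13 (r(P) = 3 + 10 = 13)
r(-22) + (12 + 7)² = 13 + (12 + 7)² = 13 + 19² = 13 + 361 = 374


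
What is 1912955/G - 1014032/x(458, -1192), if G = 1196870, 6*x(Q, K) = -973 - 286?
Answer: 1456879057877/301371866 ≈ 4834.2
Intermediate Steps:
x(Q, K) = -1259/6 (x(Q, K) = (-973 - 286)/6 = (⅙)*(-1259) = -1259/6)
1912955/G - 1014032/x(458, -1192) = 1912955/1196870 - 1014032/(-1259/6) = 1912955*(1/1196870) - 1014032*(-6/1259) = 382591/239374 + 6084192/1259 = 1456879057877/301371866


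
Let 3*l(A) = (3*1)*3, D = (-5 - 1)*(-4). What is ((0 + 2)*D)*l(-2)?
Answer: 144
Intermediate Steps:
D = 24 (D = -6*(-4) = 24)
l(A) = 3 (l(A) = ((3*1)*3)/3 = (3*3)/3 = (⅓)*9 = 3)
((0 + 2)*D)*l(-2) = ((0 + 2)*24)*3 = (2*24)*3 = 48*3 = 144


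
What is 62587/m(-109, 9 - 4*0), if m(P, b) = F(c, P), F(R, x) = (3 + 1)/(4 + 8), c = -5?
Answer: 187761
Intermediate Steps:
F(R, x) = 1/3 (F(R, x) = 4/12 = 4*(1/12) = 1/3)
m(P, b) = 1/3
62587/m(-109, 9 - 4*0) = 62587/(1/3) = 62587*3 = 187761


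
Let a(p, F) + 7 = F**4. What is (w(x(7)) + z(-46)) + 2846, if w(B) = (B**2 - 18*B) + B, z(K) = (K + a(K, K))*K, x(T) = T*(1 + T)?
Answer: -205955508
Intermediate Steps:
a(p, F) = -7 + F**4
z(K) = K*(-7 + K + K**4) (z(K) = (K + (-7 + K**4))*K = (-7 + K + K**4)*K = K*(-7 + K + K**4))
w(B) = B**2 - 17*B
(w(x(7)) + z(-46)) + 2846 = ((7*(1 + 7))*(-17 + 7*(1 + 7)) - 46*(-7 - 46 + (-46)**4)) + 2846 = ((7*8)*(-17 + 7*8) - 46*(-7 - 46 + 4477456)) + 2846 = (56*(-17 + 56) - 46*4477403) + 2846 = (56*39 - 205960538) + 2846 = (2184 - 205960538) + 2846 = -205958354 + 2846 = -205955508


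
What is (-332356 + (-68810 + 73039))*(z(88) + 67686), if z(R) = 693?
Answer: -22436996133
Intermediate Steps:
(-332356 + (-68810 + 73039))*(z(88) + 67686) = (-332356 + (-68810 + 73039))*(693 + 67686) = (-332356 + 4229)*68379 = -328127*68379 = -22436996133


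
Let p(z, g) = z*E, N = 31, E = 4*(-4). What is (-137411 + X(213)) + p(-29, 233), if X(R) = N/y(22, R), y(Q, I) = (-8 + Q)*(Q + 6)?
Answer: -53683193/392 ≈ -1.3695e+5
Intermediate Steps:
E = -16
y(Q, I) = (-8 + Q)*(6 + Q)
X(R) = 31/392 (X(R) = 31/(-48 + 22**2 - 2*22) = 31/(-48 + 484 - 44) = 31/392)
p(z, g) = -16*z (p(z, g) = z*(-16) = -16*z)
(-137411 + X(213)) + p(-29, 233) = (-137411 + 31/392) - 16*(-29) = -53865081/392 + 464 = -53683193/392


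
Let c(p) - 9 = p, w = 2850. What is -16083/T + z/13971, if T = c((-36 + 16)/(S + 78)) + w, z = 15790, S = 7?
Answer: -3052446871/678976629 ≈ -4.4957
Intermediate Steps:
c(p) = 9 + p
T = 48599/17 (T = (9 + (-36 + 16)/(7 + 78)) + 2850 = (9 - 20/85) + 2850 = (9 - 20*1/85) + 2850 = (9 - 4/17) + 2850 = 149/17 + 2850 = 48599/17 ≈ 2858.8)
-16083/T + z/13971 = -16083/48599/17 + 15790/13971 = -16083*17/48599 + 15790*(1/13971) = -273411/48599 + 15790/13971 = -3052446871/678976629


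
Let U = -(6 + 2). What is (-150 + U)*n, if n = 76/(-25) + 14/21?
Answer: 28124/75 ≈ 374.99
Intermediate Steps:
U = -8 (U = -1*8 = -8)
n = -178/75 (n = 76*(-1/25) + 14*(1/21) = -76/25 + 2/3 = -178/75 ≈ -2.3733)
(-150 + U)*n = (-150 - 8)*(-178/75) = -158*(-178/75) = 28124/75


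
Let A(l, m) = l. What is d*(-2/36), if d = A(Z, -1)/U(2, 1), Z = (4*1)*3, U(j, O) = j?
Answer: -1/3 ≈ -0.33333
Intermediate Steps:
Z = 12 (Z = 4*3 = 12)
d = 6 (d = 12/2 = 12*(1/2) = 6)
d*(-2/36) = 6*(-2/36) = 6*(-2*1/36) = 6*(-1/18) = -1/3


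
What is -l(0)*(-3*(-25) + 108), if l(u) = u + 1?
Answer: -183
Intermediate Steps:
l(u) = 1 + u
-l(0)*(-3*(-25) + 108) = -(1 + 0)*(-3*(-25) + 108) = -(75 + 108) = -183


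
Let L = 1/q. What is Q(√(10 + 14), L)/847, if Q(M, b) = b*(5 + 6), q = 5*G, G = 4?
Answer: 1/1540 ≈ 0.00064935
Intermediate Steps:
q = 20 (q = 5*4 = 20)
L = 1/20 ≈ 0.050000
Q(M, b) = 11*b (Q(M, b) = b*11 = 11*b)
Q(√(10 + 14), L)/847 = (11*(1/20))/847 = (11/20)*(1/847) = 1/1540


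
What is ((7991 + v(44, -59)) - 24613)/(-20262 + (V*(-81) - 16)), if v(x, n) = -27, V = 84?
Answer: 16649/27082 ≈ 0.61476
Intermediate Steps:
((7991 + v(44, -59)) - 24613)/(-20262 + (V*(-81) - 16)) = ((7991 - 27) - 24613)/(-20262 + (84*(-81) - 16)) = (7964 - 24613)/(-20262 + (-6804 - 16)) = -16649/(-20262 - 6820) = -16649/(-27082) = -16649*(-1/27082) = 16649/27082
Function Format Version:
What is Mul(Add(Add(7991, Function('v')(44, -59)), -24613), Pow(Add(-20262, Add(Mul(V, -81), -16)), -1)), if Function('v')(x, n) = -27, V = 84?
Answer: Rational(16649, 27082) ≈ 0.61476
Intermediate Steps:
Mul(Add(Add(7991, Function('v')(44, -59)), -24613), Pow(Add(-20262, Add(Mul(V, -81), -16)), -1)) = Mul(Add(Add(7991, -27), -24613), Pow(Add(-20262, Add(Mul(84, -81), -16)), -1)) = Mul(Add(7964, -24613), Pow(Add(-20262, Add(-6804, -16)), -1)) = Mul(-16649, Pow(Add(-20262, -6820), -1)) = Mul(-16649, Pow(-27082, -1)) = Mul(-16649, Rational(-1, 27082)) = Rational(16649, 27082)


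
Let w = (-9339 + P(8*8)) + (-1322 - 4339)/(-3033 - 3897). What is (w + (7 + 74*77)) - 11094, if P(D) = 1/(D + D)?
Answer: -725755199/49280 ≈ -14727.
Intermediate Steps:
P(D) = 1/(2*D)
w = -460185279/49280 (w = (-9339 + 1/(2*((8*8)))) + (-1322 - 4339)/(-3033 - 3897) = (-9339 + (½)/64) - 5661/(-6930) = (-9339 + (½)*(1/64)) - 5661*(-1/6930) = (-9339 + 1/128) + 629/770 = -1195391/128 + 629/770 = -460185279/49280 ≈ -9338.2)
(w + (7 + 74*77)) - 11094 = (-460185279/49280 + (7 + 74*77)) - 11094 = (-460185279/49280 + (7 + 5698)) - 11094 = (-460185279/49280 + 5705) - 11094 = -179042879/49280 - 11094 = -725755199/49280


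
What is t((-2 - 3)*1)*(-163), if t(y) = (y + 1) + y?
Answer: 1467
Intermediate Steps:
t(y) = 1 + 2*y (t(y) = (1 + y) + y = 1 + 2*y)
t((-2 - 3)*1)*(-163) = (1 + 2*((-2 - 3)*1))*(-163) = (1 + 2*(-5*1))*(-163) = (1 + 2*(-5))*(-163) = (1 - 10)*(-163) = -9*(-163) = 1467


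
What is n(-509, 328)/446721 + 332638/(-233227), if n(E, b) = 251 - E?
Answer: -148419127478/104187398667 ≈ -1.4245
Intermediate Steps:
n(-509, 328)/446721 + 332638/(-233227) = (251 - 1*(-509))/446721 + 332638/(-233227) = (251 + 509)*(1/446721) + 332638*(-1/233227) = 760*(1/446721) - 332638/233227 = 760/446721 - 332638/233227 = -148419127478/104187398667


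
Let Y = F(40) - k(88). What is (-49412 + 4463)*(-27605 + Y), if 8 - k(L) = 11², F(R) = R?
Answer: 1233939948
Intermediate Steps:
k(L) = -113 (k(L) = 8 - 1*11² = 8 - 1*121 = 8 - 121 = -113)
Y = 153 (Y = 40 - 1*(-113) = 40 + 113 = 153)
(-49412 + 4463)*(-27605 + Y) = (-49412 + 4463)*(-27605 + 153) = -44949*(-27452) = 1233939948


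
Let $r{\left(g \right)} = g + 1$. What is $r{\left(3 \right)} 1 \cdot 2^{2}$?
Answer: $16$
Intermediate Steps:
$r{\left(g \right)} = 1 + g$
$r{\left(3 \right)} 1 \cdot 2^{2} = \left(1 + 3\right) 1 \cdot 2^{2} = 4 \cdot 1 \cdot 4 = 4 \cdot 4 = 16$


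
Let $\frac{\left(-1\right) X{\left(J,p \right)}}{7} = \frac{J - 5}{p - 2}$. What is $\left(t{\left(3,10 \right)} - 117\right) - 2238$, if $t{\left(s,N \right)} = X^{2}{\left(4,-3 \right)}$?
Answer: $- \frac{58826}{25} \approx -2353.0$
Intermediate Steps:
$X{\left(J,p \right)} = - \frac{7 \left(-5 + J\right)}{-2 + p}$ ($X{\left(J,p \right)} = - 7 \frac{J - 5}{p - 2} = - 7 \frac{-5 + J}{-2 + p} = - \frac{7 \left(-5 + J\right)}{-2 + p}$)
$t{\left(s,N \right)} = \frac{49}{25}$ ($t{\left(s,N \right)} = \left(\frac{7 \left(5 - 4\right)}{-2 - 3}\right)^{2} = \left(\frac{7 \left(5 - 4\right)}{-5}\right)^{2} = \left(7 \left(- \frac{1}{5}\right) 1\right)^{2} = \left(- \frac{7}{5}\right)^{2} = \frac{49}{25}$)
$\left(t{\left(3,10 \right)} - 117\right) - 2238 = \left(\frac{49}{25} - 117\right) - 2238 = - \frac{2876}{25} - 2238 = - \frac{58826}{25}$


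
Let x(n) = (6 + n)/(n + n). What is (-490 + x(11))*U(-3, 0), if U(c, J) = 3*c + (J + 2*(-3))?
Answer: 161445/22 ≈ 7338.4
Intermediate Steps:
U(c, J) = -6 + J + 3*c (U(c, J) = 3*c + (J - 6) = 3*c + (-6 + J) = -6 + J + 3*c)
x(n) = (6 + n)/(2*n) (x(n) = (6 + n)/((2*n)) = (6 + n)*(1/(2*n)) = (6 + n)/(2*n))
(-490 + x(11))*U(-3, 0) = (-490 + (½)*(6 + 11)/11)*(-6 + 0 + 3*(-3)) = (-490 + (½)*(1/11)*17)*(-6 + 0 - 9) = (-490 + 17/22)*(-15) = -10763/22*(-15) = 161445/22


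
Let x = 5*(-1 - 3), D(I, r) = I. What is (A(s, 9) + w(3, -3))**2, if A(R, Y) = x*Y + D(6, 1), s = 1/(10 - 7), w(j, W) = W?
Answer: 31329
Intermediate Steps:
x = -20 (x = 5*(-4) = -20)
s = 1/3 ≈ 0.33333
A(R, Y) = 6 - 20*Y (A(R, Y) = -20*Y + 6 = 6 - 20*Y)
(A(s, 9) + w(3, -3))**2 = ((6 - 20*9) - 3)**2 = ((6 - 180) - 3)**2 = (-174 - 3)**2 = (-177)**2 = 31329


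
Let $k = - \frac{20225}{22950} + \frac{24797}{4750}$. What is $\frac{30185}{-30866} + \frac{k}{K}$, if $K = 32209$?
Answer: $- \frac{1059704770339141}{1083761933834250} \approx -0.9778$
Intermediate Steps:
$k = \frac{4730224}{1090125}$ ($k = \left(-20225\right) \frac{1}{22950} + 24797 \cdot \frac{1}{4750} = - \frac{809}{918} + \frac{24797}{4750} = \frac{4730224}{1090125} \approx 4.3392$)
$\frac{30185}{-30866} + \frac{k}{K} = \frac{30185}{-30866} + \frac{4730224}{1090125 \cdot 32209} = 30185 \left(- \frac{1}{30866}\right) + \frac{4730224}{1090125} \cdot \frac{1}{32209} = - \frac{30185}{30866} + \frac{4730224}{35111836125} = - \frac{1059704770339141}{1083761933834250}$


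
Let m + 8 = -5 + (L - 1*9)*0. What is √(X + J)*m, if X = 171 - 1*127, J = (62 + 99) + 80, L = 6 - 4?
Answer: -13*√285 ≈ -219.47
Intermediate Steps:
L = 2
J = 241 (J = 161 + 80 = 241)
X = 44 (X = 171 - 127 = 44)
m = -13 (m = -8 + (-5 + (2 - 1*9)*0) = -8 + (-5 + (2 - 9)*0) = -8 + (-5 - 7*0) = -8 + (-5 + 0) = -8 - 5 = -13)
√(X + J)*m = √(44 + 241)*(-13) = √285*(-13) = -13*√285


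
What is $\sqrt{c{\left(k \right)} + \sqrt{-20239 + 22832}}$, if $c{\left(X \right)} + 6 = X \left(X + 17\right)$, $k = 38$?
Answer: $\sqrt{2084 + \sqrt{2593}} \approx 46.205$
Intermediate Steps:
$c{\left(X \right)} = -6 + X \left(17 + X\right)$ ($c{\left(X \right)} = -6 + X \left(X + 17\right) = -6 + X \left(17 + X\right)$)
$\sqrt{c{\left(k \right)} + \sqrt{-20239 + 22832}} = \sqrt{\left(-6 + 38^{2} + 17 \cdot 38\right) + \sqrt{-20239 + 22832}} = \sqrt{\left(-6 + 1444 + 646\right) + \sqrt{2593}} = \sqrt{2084 + \sqrt{2593}}$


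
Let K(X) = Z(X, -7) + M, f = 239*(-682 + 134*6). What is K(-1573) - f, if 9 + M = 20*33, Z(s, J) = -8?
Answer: -28515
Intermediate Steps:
M = 651 (M = -9 + 20*33 = -9 + 660 = 651)
f = 29158 (f = 239*(-682 + 804) = 239*122 = 29158)
K(X) = 643 (K(X) = -8 + 651 = 643)
K(-1573) - f = 643 - 1*29158 = 643 - 29158 = -28515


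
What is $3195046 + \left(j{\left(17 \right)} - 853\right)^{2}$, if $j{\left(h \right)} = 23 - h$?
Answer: $3912455$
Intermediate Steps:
$3195046 + \left(j{\left(17 \right)} - 853\right)^{2} = 3195046 + \left(\left(23 - 17\right) - 853\right)^{2} = 3195046 + \left(6 - 853\right)^{2} = 3195046 + \left(-847\right)^{2} = 3195046 + 717409 = 3912455$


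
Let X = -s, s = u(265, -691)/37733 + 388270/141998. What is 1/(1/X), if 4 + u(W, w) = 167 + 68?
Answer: -7341696724/2679005267 ≈ -2.7405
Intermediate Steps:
u(W, w) = 231 (u(W, w) = -4 + (167 + 68) = -4 + 235 = 231)
s = 7341696724/2679005267 (s = 231/37733 + 388270/141998 = 231*(1/37733) + 388270*(1/141998) = 231/37733 + 194135/70999 = 7341696724/2679005267 ≈ 2.7405)
X = -7341696724/2679005267 (X = -1*7341696724/2679005267 = -7341696724/2679005267 ≈ -2.7405)
1/(1/X) = 1/(1/(-7341696724/2679005267)) = 1/(-2679005267/7341696724) = -7341696724/2679005267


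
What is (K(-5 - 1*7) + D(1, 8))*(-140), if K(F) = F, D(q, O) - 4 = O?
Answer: 0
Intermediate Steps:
D(q, O) = 4 + O
(K(-5 - 1*7) + D(1, 8))*(-140) = ((-5 - 1*7) + (4 + 8))*(-140) = ((-5 - 7) + 12)*(-140) = (-12 + 12)*(-140) = 0*(-140) = 0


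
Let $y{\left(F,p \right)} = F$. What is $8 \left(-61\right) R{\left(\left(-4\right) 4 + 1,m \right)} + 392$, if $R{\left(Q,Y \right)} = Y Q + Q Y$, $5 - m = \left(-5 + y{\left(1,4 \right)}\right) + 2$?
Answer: $102872$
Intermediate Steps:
$m = 7$ ($m = 5 - \left(\left(-5 + 1\right) + 2\right) = 5 - \left(-4 + 2\right) = 5 - -2 = 5 + 2 = 7$)
$R{\left(Q,Y \right)} = 2 Q Y$ ($R{\left(Q,Y \right)} = Q Y + Q Y = 2 Q Y$)
$8 \left(-61\right) R{\left(\left(-4\right) 4 + 1,m \right)} + 392 = 8 \left(-61\right) 2 \left(\left(-4\right) 4 + 1\right) 7 + 392 = - 488 \cdot 2 \left(-16 + 1\right) 7 + 392 = - 488 \cdot 2 \left(-15\right) 7 + 392 = \left(-488\right) \left(-210\right) + 392 = 102480 + 392 = 102872$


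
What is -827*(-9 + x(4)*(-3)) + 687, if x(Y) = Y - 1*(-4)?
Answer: 27978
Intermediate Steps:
x(Y) = 4 + Y (x(Y) = Y + 4 = 4 + Y)
-827*(-9 + x(4)*(-3)) + 687 = -827*(-9 + (4 + 4)*(-3)) + 687 = -827*(-9 + 8*(-3)) + 687 = -827*(-9 - 24) + 687 = -827*(-33) + 687 = 27291 + 687 = 27978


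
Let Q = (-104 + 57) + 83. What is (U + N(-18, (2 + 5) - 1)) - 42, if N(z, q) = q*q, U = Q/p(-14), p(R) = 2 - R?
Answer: -15/4 ≈ -3.7500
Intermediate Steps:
Q = 36 (Q = -47 + 83 = 36)
U = 9/4 (U = 36/(2 - 1*(-14)) = 36/(2 + 14) = 36/16 = 36*(1/16) = 9/4 ≈ 2.2500)
N(z, q) = q²
(U + N(-18, (2 + 5) - 1)) - 42 = (9/4 + ((2 + 5) - 1)²) - 42 = (9/4 + (7 - 1)²) - 42 = (9/4 + 6²) - 42 = (9/4 + 36) - 42 = 153/4 - 42 = -15/4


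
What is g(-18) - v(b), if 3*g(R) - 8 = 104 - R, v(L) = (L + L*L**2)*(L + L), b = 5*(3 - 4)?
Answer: -3770/3 ≈ -1256.7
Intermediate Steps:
b = -5 (b = 5*(-1) = -5)
v(L) = 2*L*(L + L**3) (v(L) = (L + L**3)*(2*L) = 2*L*(L + L**3))
g(R) = 112/3 - R/3 (g(R) = 8/3 + (104 - R)/3 = 8/3 + (104/3 - R/3) = 112/3 - R/3)
g(-18) - v(b) = (112/3 - 1/3*(-18)) - 2*(-5)**2*(1 + (-5)**2) = (112/3 + 6) - 2*25*(1 + 25) = 130/3 - 2*25*26 = 130/3 - 1*1300 = 130/3 - 1300 = -3770/3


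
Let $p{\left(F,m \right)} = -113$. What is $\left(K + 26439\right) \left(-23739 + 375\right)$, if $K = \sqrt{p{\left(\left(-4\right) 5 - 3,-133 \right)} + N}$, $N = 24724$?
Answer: $-617720796 - 23364 \sqrt{24611} \approx -6.2139 \cdot 10^{8}$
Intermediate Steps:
$K = \sqrt{24611}$ ($K = \sqrt{-113 + 24724} = \sqrt{24611} \approx 156.88$)
$\left(K + 26439\right) \left(-23739 + 375\right) = \left(\sqrt{24611} + 26439\right) \left(-23739 + 375\right) = \left(26439 + \sqrt{24611}\right) \left(-23364\right) = -617720796 - 23364 \sqrt{24611}$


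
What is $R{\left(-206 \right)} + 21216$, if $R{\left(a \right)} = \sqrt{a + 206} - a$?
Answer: $21422$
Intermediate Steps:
$R{\left(a \right)} = \sqrt{206 + a} - a$
$R{\left(-206 \right)} + 21216 = \left(\sqrt{206 - 206} - -206\right) + 21216 = \left(\sqrt{0} + 206\right) + 21216 = \left(0 + 206\right) + 21216 = 206 + 21216 = 21422$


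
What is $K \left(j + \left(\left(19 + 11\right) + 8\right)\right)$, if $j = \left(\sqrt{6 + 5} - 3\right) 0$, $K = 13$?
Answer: $494$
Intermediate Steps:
$j = 0$ ($j = \left(\sqrt{11} - 3\right) 0 = \left(-3 + \sqrt{11}\right) 0 = 0$)
$K \left(j + \left(\left(19 + 11\right) + 8\right)\right) = 13 \left(0 + \left(\left(19 + 11\right) + 8\right)\right) = 13 \left(0 + \left(30 + 8\right)\right) = 13 \left(0 + 38\right) = 13 \cdot 38 = 494$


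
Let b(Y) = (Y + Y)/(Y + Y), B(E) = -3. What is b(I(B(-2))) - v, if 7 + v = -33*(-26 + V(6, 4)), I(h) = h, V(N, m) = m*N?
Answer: -58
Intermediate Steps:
V(N, m) = N*m
v = 59 (v = -7 - 33*(-26 + 6*4) = -7 - 33*(-26 + 24) = -7 - 33*(-2) = -7 + 66 = 59)
b(Y) = 1 (b(Y) = (2*Y)/((2*Y)) = (2*Y)*(1/(2*Y)) = 1)
b(I(B(-2))) - v = 1 - 1*59 = 1 - 59 = -58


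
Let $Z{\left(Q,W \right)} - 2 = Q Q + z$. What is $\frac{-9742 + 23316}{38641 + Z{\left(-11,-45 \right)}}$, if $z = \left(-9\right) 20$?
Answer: $\frac{6787}{19292} \approx 0.3518$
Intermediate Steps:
$z = -180$
$Z{\left(Q,W \right)} = -178 + Q^{2}$ ($Z{\left(Q,W \right)} = 2 + \left(Q Q - 180\right) = 2 + \left(Q^{2} - 180\right) = 2 + \left(-180 + Q^{2}\right) = -178 + Q^{2}$)
$\frac{-9742 + 23316}{38641 + Z{\left(-11,-45 \right)}} = \frac{-9742 + 23316}{38641 - \left(178 - \left(-11\right)^{2}\right)} = \frac{13574}{38641 + \left(-178 + 121\right)} = \frac{13574}{38641 - 57} = \frac{13574}{38584} = 13574 \cdot \frac{1}{38584} = \frac{6787}{19292}$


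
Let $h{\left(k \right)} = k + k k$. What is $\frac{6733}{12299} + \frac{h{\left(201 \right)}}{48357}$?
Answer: $\frac{274983893}{198247581} \approx 1.3871$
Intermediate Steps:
$h{\left(k \right)} = k + k^{2}$
$\frac{6733}{12299} + \frac{h{\left(201 \right)}}{48357} = \frac{6733}{12299} + \frac{201 \left(1 + 201\right)}{48357} = 6733 \cdot \frac{1}{12299} + 201 \cdot 202 \cdot \frac{1}{48357} = \frac{6733}{12299} + 40602 \cdot \frac{1}{48357} = \frac{6733}{12299} + \frac{13534}{16119} = \frac{274983893}{198247581}$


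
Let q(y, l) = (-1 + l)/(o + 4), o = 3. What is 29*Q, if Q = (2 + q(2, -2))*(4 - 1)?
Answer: 957/7 ≈ 136.71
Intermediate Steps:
q(y, l) = -1/7 + l/7 (q(y, l) = (-1 + l)/(3 + 4) = (-1 + l)/7 = (-1 + l)*(1/7) = -1/7 + l/7)
Q = 33/7 (Q = (2 + (-1/7 + (1/7)*(-2)))*(4 - 1) = (2 + (-1/7 - 2/7))*3 = (2 - 3/7)*3 = (11/7)*3 = 33/7 ≈ 4.7143)
29*Q = 29*(33/7) = 957/7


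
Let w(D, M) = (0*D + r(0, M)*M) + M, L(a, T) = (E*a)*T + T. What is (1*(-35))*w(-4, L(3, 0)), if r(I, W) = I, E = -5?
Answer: 0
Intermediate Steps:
L(a, T) = T - 5*T*a (L(a, T) = (-5*a)*T + T = -5*T*a + T = T - 5*T*a)
w(D, M) = M (w(D, M) = (0*D + 0*M) + M = (0 + 0) + M = 0 + M = M)
(1*(-35))*w(-4, L(3, 0)) = (1*(-35))*(0*(1 - 5*3)) = -0*(1 - 15) = -0*(-14) = -35*0 = 0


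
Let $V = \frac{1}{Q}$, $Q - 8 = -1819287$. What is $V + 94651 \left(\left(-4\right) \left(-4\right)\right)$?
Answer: $\frac{2755145226063}{1819279} \approx 1.5144 \cdot 10^{6}$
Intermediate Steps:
$Q = -1819279$ ($Q = 8 - 1819287 = -1819279$)
$V = - \frac{1}{1819279}$ ($V = \frac{1}{-1819279} = - \frac{1}{1819279} \approx -5.4967 \cdot 10^{-7}$)
$V + 94651 \left(\left(-4\right) \left(-4\right)\right) = - \frac{1}{1819279} + 94651 \left(\left(-4\right) \left(-4\right)\right) = - \frac{1}{1819279} + 94651 \cdot 16 = - \frac{1}{1819279} + 1514416 = \frac{2755145226063}{1819279}$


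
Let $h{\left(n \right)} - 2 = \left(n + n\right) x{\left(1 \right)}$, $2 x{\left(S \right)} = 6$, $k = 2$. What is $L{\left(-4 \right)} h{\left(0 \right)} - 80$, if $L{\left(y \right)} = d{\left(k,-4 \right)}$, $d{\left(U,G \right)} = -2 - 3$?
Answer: $-90$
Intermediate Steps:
$d{\left(U,G \right)} = -5$ ($d{\left(U,G \right)} = -2 - 3 = -5$)
$x{\left(S \right)} = 3$ ($x{\left(S \right)} = \frac{1}{2} \cdot 6 = 3$)
$h{\left(n \right)} = 2 + 6 n$ ($h{\left(n \right)} = 2 + \left(n + n\right) 3 = 2 + 2 n 3 = 2 + 6 n$)
$L{\left(y \right)} = -5$
$L{\left(-4 \right)} h{\left(0 \right)} - 80 = - 5 \left(2 + 6 \cdot 0\right) - 80 = - 5 \left(2 + 0\right) - 80 = \left(-5\right) 2 - 80 = -10 - 80 = -90$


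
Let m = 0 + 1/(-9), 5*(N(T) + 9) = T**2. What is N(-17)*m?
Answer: -244/45 ≈ -5.4222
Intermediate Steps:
N(T) = -9 + T**2/5
m = -1/9 (m = 0 - 1/9 = -1/9 ≈ -0.11111)
N(-17)*m = (-9 + (1/5)*(-17)**2)*(-1/9) = (-9 + (1/5)*289)*(-1/9) = (-9 + 289/5)*(-1/9) = (244/5)*(-1/9) = -244/45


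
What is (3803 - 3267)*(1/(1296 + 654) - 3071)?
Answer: -1604904332/975 ≈ -1.6461e+6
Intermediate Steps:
(3803 - 3267)*(1/(1296 + 654) - 3071) = 536*(1/1950 - 3071) = 536*(-5988449/1950) = -1604904332/975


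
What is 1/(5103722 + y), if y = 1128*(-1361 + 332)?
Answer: 1/3943010 ≈ 2.5361e-7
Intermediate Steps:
y = -1160712 (y = 1128*(-1029) = -1160712)
1/(5103722 + y) = 1/(5103722 - 1160712) = 1/3943010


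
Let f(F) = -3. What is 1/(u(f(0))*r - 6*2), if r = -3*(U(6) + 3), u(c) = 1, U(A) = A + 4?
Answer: -1/51 ≈ -0.019608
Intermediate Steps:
U(A) = 4 + A
r = -39 (r = -3*((4 + 6) + 3) = -3*(10 + 3) = -3*13 = -39)
1/(u(f(0))*r - 6*2) = 1/(1*(-39) - 6*2) = 1/(-39 - 12) = 1/(-51) = -1/51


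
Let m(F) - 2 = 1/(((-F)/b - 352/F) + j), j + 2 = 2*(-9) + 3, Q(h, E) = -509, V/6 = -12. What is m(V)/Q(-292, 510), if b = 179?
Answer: -36115/9601267 ≈ -0.0037615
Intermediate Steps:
V = -72 (V = 6*(-12) = -72)
j = -17 (j = -2 + (2*(-9) + 3) = -2 + (-18 + 3) = -2 - 15 = -17)
m(F) = 2 + 1/(-17 - 352/F - F/179) (m(F) = 2 + 1/((-F/179 - 352/F) - 17) = 2 + 1/((-352/F - F/179) - 17) = 2 + 1/(-17 - 352/F - F/179))
m(V)/Q(-292, 510) = ((126016 + 2*(-72)² + 5907*(-72))/(63008 + (-72)² + 3043*(-72)))/(-509) = ((126016 + 2*5184 - 425304)/(63008 + 5184 - 219096))*(-1/509) = ((126016 + 10368 - 425304)/(-150904))*(-1/509) = -1/150904*(-288920)*(-1/509) = (36115/18863)*(-1/509) = -36115/9601267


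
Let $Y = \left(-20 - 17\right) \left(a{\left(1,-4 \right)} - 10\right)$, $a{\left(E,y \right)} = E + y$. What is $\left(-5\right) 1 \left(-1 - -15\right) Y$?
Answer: $-33670$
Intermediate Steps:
$Y = 481$ ($Y = \left(-20 - 17\right) \left(\left(1 - 4\right) - 10\right) = - 37 \left(-3 - 10\right) = \left(-37\right) \left(-13\right) = 481$)
$\left(-5\right) 1 \left(-1 - -15\right) Y = \left(-5\right) 1 \left(-1 - -15\right) 481 = - 5 \left(-1 + 15\right) 481 = \left(-5\right) 14 \cdot 481 = \left(-70\right) 481 = -33670$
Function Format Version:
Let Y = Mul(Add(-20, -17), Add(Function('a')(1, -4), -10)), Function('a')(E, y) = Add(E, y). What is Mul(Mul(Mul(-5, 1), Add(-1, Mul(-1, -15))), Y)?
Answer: -33670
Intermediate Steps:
Y = 481 (Y = Mul(Add(-20, -17), Add(Add(1, -4), -10)) = Mul(-37, Add(-3, -10)) = Mul(-37, -13) = 481)
Mul(Mul(Mul(-5, 1), Add(-1, Mul(-1, -15))), Y) = Mul(Mul(Mul(-5, 1), Add(-1, Mul(-1, -15))), 481) = Mul(Mul(-5, Add(-1, 15)), 481) = Mul(Mul(-5, 14), 481) = Mul(-70, 481) = -33670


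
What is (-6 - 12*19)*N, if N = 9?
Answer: -2106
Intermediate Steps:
(-6 - 12*19)*N = (-6 - 12*19)*9 = (-6 - 228)*9 = -234*9 = -2106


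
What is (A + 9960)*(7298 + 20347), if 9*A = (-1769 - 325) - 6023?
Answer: 751234445/3 ≈ 2.5041e+8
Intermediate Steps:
A = -8117/9 (A = ((-1769 - 325) - 6023)/9 = (-2094 - 6023)/9 = (1/9)*(-8117) = -8117/9 ≈ -901.89)
(A + 9960)*(7298 + 20347) = (-8117/9 + 9960)*(7298 + 20347) = (81523/9)*27645 = 751234445/3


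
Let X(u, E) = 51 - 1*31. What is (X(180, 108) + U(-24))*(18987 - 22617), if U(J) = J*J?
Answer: -2163480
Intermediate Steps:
X(u, E) = 20 (X(u, E) = 51 - 31 = 20)
U(J) = J²
(X(180, 108) + U(-24))*(18987 - 22617) = (20 + (-24)²)*(18987 - 22617) = (20 + 576)*(-3630) = 596*(-3630) = -2163480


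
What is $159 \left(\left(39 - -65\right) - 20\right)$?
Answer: $13356$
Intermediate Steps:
$159 \left(\left(39 - -65\right) - 20\right) = 159 \left(\left(39 + 65\right) + \left(-22 + 2\right)\right) = 159 \left(104 - 20\right) = 159 \cdot 84 = 13356$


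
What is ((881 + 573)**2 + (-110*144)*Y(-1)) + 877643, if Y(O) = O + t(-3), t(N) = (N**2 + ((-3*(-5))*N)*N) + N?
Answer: 774159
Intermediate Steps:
t(N) = N + 16*N**2 (t(N) = (N**2 + (15*N)*N) + N = (N**2 + 15*N**2) + N = 16*N**2 + N = N + 16*N**2)
Y(O) = 141 + O (Y(O) = O - 3*(1 + 16*(-3)) = O - 3*(1 - 48) = O - 3*(-47) = O + 141 = 141 + O)
((881 + 573)**2 + (-110*144)*Y(-1)) + 877643 = ((881 + 573)**2 + (-110*144)*(141 - 1)) + 877643 = (1454**2 - 15840*140) + 877643 = (2114116 - 2217600) + 877643 = -103484 + 877643 = 774159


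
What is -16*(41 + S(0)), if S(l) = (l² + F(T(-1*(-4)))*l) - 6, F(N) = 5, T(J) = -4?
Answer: -560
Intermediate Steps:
S(l) = -6 + l² + 5*l (S(l) = (l² + 5*l) - 6 = -6 + l² + 5*l)
-16*(41 + S(0)) = -16*(41 + (-6 + 0² + 5*0)) = -16*(41 + (-6 + 0 + 0)) = -16*(41 - 6) = -16*35 = -560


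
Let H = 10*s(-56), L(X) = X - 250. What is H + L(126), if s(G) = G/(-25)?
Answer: -508/5 ≈ -101.60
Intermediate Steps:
s(G) = -G/25 (s(G) = G*(-1/25) = -G/25)
L(X) = -250 + X
H = 112/5 (H = 10*(-1/25*(-56)) = 10*(56/25) = 112/5 ≈ 22.400)
H + L(126) = 112/5 + (-250 + 126) = 112/5 - 124 = -508/5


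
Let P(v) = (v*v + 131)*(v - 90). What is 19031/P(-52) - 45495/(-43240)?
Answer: 1749202171/1740712680 ≈ 1.0049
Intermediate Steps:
P(v) = (-90 + v)*(131 + v²) (P(v) = (v² + 131)*(-90 + v) = (131 + v²)*(-90 + v) = (-90 + v)*(131 + v²))
19031/P(-52) - 45495/(-43240) = 19031/(-11790 + (-52)³ - 90*(-52)² + 131*(-52)) - 45495/(-43240) = 19031/(-11790 - 140608 - 90*2704 - 6812) - 45495*(-1/43240) = 19031/(-11790 - 140608 - 243360 - 6812) + 9099/8648 = 19031/(-402570) + 9099/8648 = 19031*(-1/402570) + 9099/8648 = -19031/402570 + 9099/8648 = 1749202171/1740712680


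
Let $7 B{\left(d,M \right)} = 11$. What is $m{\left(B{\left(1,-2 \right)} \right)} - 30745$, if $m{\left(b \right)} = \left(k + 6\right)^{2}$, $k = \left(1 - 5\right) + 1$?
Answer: $-30736$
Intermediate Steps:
$k = -3$ ($k = -4 + 1 = -3$)
$B{\left(d,M \right)} = \frac{11}{7}$ ($B{\left(d,M \right)} = \frac{1}{7} \cdot 11 = \frac{11}{7}$)
$m{\left(b \right)} = 9$ ($m{\left(b \right)} = \left(-3 + 6\right)^{2} = 3^{2} = 9$)
$m{\left(B{\left(1,-2 \right)} \right)} - 30745 = 9 - 30745 = -30736$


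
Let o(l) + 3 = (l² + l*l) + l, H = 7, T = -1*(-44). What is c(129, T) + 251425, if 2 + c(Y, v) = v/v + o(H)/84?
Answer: 3519953/14 ≈ 2.5143e+5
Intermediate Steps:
T = 44
o(l) = -3 + l + 2*l² (o(l) = -3 + ((l² + l*l) + l) = -3 + ((l² + l²) + l) = -3 + (2*l² + l) = -3 + (l + 2*l²) = -3 + l + 2*l²)
c(Y, v) = 3/14 (c(Y, v) = -2 + (v/v + (-3 + 7 + 2*7²)/84) = -2 + (1 + (-3 + 7 + 2*49)*(1/84)) = -2 + (1 + (-3 + 7 + 98)*(1/84)) = -2 + (1 + 102*(1/84)) = -2 + (1 + 17/14) = -2 + 31/14 = 3/14)
c(129, T) + 251425 = 3/14 + 251425 = 3519953/14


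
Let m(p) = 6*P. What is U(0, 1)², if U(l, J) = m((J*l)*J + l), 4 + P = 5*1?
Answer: 36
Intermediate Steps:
P = 1 (P = -4 + 5*1 = -4 + 5 = 1)
m(p) = 6 (m(p) = 6*1 = 6)
U(l, J) = 6
U(0, 1)² = 6² = 36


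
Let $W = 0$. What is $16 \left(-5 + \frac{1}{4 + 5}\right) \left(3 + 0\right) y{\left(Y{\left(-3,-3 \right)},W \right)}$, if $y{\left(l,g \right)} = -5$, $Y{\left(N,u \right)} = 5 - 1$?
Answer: $\frac{3520}{3} \approx 1173.3$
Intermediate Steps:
$Y{\left(N,u \right)} = 4$ ($Y{\left(N,u \right)} = 5 - 1 = 4$)
$16 \left(-5 + \frac{1}{4 + 5}\right) \left(3 + 0\right) y{\left(Y{\left(-3,-3 \right)},W \right)} = 16 \left(-5 + \frac{1}{4 + 5}\right) \left(3 + 0\right) \left(-5\right) = 16 \left(-5 + \frac{1}{9}\right) 3 \left(-5\right) = 16 \left(\left(- \frac{44}{9}\right) 3\right) \left(-5\right) = 16 \left(- \frac{44}{3}\right) \left(-5\right) = \left(- \frac{704}{3}\right) \left(-5\right) = \frac{3520}{3}$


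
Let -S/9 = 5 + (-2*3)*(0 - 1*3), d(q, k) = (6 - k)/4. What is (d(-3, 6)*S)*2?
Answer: 0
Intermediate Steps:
d(q, k) = 3/2 - k/4 (d(q, k) = (6 - k)*(¼) = 3/2 - k/4)
S = -207 (S = -9*(5 + (-2*3)*(0 - 1*3)) = -9*(5 - 6*(0 - 3)) = -9*(5 - 6*(-3)) = -9*(5 + 18) = -9*23 = -207)
(d(-3, 6)*S)*2 = ((3/2 - ¼*6)*(-207))*2 = ((3/2 - 3/2)*(-207))*2 = (0*(-207))*2 = 0*2 = 0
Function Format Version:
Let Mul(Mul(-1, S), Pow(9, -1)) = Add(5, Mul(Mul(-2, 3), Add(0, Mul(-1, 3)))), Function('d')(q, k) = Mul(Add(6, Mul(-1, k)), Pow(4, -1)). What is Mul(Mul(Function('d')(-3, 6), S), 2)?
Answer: 0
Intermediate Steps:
Function('d')(q, k) = Add(Rational(3, 2), Mul(Rational(-1, 4), k)) (Function('d')(q, k) = Mul(Add(6, Mul(-1, k)), Rational(1, 4)) = Add(Rational(3, 2), Mul(Rational(-1, 4), k)))
S = -207 (S = Mul(-9, Add(5, Mul(Mul(-2, 3), Add(0, Mul(-1, 3))))) = Mul(-9, Add(5, Mul(-6, Add(0, -3)))) = Mul(-9, Add(5, Mul(-6, -3))) = Mul(-9, Add(5, 18)) = Mul(-9, 23) = -207)
Mul(Mul(Function('d')(-3, 6), S), 2) = Mul(Mul(Add(Rational(3, 2), Mul(Rational(-1, 4), 6)), -207), 2) = Mul(Mul(Add(Rational(3, 2), Rational(-3, 2)), -207), 2) = Mul(Mul(0, -207), 2) = Mul(0, 2) = 0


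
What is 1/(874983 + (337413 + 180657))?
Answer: 1/1393053 ≈ 7.1785e-7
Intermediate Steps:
1/(874983 + (337413 + 180657)) = 1/(874983 + 518070) = 1/1393053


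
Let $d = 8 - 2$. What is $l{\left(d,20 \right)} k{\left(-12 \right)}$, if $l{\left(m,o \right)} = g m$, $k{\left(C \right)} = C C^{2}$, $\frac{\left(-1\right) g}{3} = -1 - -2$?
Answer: $31104$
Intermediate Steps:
$g = -3$ ($g = - 3 \left(-1 - -2\right) = - 3 \left(-1 + 2\right) = \left(-3\right) 1 = -3$)
$k{\left(C \right)} = C^{3}$
$d = 6$
$l{\left(m,o \right)} = - 3 m$
$l{\left(d,20 \right)} k{\left(-12 \right)} = \left(-3\right) 6 \left(-12\right)^{3} = \left(-18\right) \left(-1728\right) = 31104$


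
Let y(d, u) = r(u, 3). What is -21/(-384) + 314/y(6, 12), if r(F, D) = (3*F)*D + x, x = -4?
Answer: 5115/1664 ≈ 3.0739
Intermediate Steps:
r(F, D) = -4 + 3*D*F (r(F, D) = (3*F)*D - 4 = 3*D*F - 4 = -4 + 3*D*F)
y(d, u) = -4 + 9*u (y(d, u) = -4 + 3*3*u = -4 + 9*u)
-21/(-384) + 314/y(6, 12) = -21/(-384) + 314/(-4 + 9*12) = -21*(-1/384) + 314/(-4 + 108) = 7/128 + 314/104 = 7/128 + 314*(1/104) = 7/128 + 157/52 = 5115/1664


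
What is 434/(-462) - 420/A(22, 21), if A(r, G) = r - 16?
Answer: -2341/33 ≈ -70.939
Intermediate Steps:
A(r, G) = -16 + r
434/(-462) - 420/A(22, 21) = 434/(-462) - 420/(-16 + 22) = 434*(-1/462) - 420/6 = -31/33 - 420*1/6 = -31/33 - 70 = -2341/33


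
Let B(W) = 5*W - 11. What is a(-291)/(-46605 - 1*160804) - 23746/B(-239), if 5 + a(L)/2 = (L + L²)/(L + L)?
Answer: 2462747957/125067627 ≈ 19.691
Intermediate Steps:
a(L) = -10 + (L + L²)/L (a(L) = -10 + 2*((L + L²)/(L + L)) = -10 + 2*((L + L²)/((2*L))) = -10 + 2*((L + L²)*(1/(2*L))) = -10 + 2*((L + L²)/(2*L)) = -10 + (L + L²)/L)
B(W) = -11 + 5*W
a(-291)/(-46605 - 1*160804) - 23746/B(-239) = (-9 - 291)/(-46605 - 1*160804) - 23746/(-11 + 5*(-239)) = -300/(-46605 - 160804) - 23746/(-11 - 1195) = -300/(-207409) - 23746/(-1206) = -300*(-1/207409) - 23746*(-1/1206) = 300/207409 + 11873/603 = 2462747957/125067627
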